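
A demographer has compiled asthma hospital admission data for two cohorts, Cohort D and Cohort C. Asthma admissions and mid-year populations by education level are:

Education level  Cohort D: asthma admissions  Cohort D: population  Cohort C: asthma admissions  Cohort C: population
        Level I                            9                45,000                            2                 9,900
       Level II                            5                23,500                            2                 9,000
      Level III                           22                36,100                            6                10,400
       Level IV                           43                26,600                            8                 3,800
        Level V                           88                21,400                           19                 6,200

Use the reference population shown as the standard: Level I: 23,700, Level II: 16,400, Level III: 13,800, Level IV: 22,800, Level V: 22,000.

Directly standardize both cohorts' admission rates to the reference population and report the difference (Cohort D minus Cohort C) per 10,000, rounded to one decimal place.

1.2

Education-specific rates per 10,000 for Cohort D: 2.00, 2.13, 6.09, 16.17, 41.12.
For Cohort C: 2.02, 2.22, 5.77, 21.05, 30.65.
Standard total = 98,700; weights = 0.2401, 0.1662, 0.1398, 0.2310, 0.2229.
Cohort D: 0.2401×2.00 + 0.1662×2.13 + 0.1398×6.09 + 0.2310×16.17 + 0.2229×41.12 = 14.5860 per 10,000.
Cohort C: 0.2401×2.02 + 0.1662×2.22 + 0.1398×5.77 + 0.2310×21.05 + 0.2229×30.65 = 13.3549 per 10,000.
Difference = 14.5860 − 13.3549 = 1.2311.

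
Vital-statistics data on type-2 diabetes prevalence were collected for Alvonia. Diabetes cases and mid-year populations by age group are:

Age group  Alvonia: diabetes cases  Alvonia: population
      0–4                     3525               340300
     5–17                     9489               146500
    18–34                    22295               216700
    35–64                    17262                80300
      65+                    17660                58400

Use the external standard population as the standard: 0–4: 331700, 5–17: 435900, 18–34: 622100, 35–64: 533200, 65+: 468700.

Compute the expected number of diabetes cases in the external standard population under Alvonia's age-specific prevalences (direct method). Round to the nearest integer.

352029

Age-specific rates per 1000 for Alvonia: 10.359, 64.771, 102.884, 214.969, 302.397.
Expected diabetes cases = Σ (standard pop × age-specific rate ÷ 1000)
= 331700×10.359/1000 + 435900×64.771/1000 + 622100×102.884/1000 + 533200×214.969/1000 + 468700×302.397/1000
= 3435.92 + 28233.82 + 64004.24 + 114621.40 + 141733.60 = 352028.98.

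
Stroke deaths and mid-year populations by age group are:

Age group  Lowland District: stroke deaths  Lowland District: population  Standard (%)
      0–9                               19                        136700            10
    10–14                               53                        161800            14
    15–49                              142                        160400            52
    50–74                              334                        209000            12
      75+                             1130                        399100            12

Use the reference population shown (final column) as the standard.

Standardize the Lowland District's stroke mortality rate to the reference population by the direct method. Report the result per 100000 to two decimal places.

Age-specific rates per 100000 for the Lowland District: 13.90, 32.76, 88.53, 159.81, 283.14.
Standard weights: 0.10, 0.14, 0.52, 0.12, 0.12.
Standardized rate: 0.1000×13.90 + 0.1400×32.76 + 0.5200×88.53 + 0.1200×159.81 + 0.1200×283.14 = 105.1642 per 100000.

105.16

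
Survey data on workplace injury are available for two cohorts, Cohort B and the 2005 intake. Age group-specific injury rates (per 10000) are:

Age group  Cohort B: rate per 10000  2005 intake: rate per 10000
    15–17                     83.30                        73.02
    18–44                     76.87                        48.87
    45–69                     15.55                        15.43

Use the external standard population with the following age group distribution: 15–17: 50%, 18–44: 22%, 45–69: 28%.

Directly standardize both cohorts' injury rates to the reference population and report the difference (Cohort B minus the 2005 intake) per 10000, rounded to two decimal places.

11.33

Standard weights: 0.50, 0.22, 0.28.
Cohort B: 0.5000×83.30 + 0.2200×76.87 + 0.2800×15.55 = 62.9154 per 10000.
The 2005 intake: 0.5000×73.02 + 0.2200×48.87 + 0.2800×15.43 = 51.5818 per 10000.
Difference = 62.9154 − 51.5818 = 11.3336.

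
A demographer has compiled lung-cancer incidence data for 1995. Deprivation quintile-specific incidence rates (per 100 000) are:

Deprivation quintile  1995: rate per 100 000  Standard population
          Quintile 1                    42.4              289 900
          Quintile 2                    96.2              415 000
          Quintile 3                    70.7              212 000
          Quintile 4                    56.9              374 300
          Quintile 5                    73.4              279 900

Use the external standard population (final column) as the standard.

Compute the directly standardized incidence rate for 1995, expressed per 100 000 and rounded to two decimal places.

Standard total = 1 571 100; weights = 0.1845, 0.2641, 0.1349, 0.2382, 0.1782.
Standardized rate: 0.1845×42.4 + 0.2641×96.2 + 0.1349×70.7 + 0.2382×56.9 + 0.1782×73.4 = 69.4071 per 100 000.

69.41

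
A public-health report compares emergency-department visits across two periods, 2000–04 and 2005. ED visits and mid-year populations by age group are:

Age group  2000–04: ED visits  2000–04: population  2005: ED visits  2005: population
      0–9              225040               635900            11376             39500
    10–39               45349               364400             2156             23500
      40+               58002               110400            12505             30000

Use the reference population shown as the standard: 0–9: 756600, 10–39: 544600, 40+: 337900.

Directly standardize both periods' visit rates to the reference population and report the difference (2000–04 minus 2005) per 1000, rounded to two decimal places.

63.66

Age-specific rates per 1000 for 2000–04: 353.892, 124.448, 525.380.
For 2005: 288.000, 91.745, 416.833.
Standard total = 1639100; weights = 0.4616, 0.3323, 0.2061.
2000–04: 0.4616×353.892 + 0.3323×124.448 + 0.2061×525.380 = 313.0105 per 1000.
2005: 0.4616×288.000 + 0.3323×91.745 + 0.2061×416.833 = 249.3520 per 1000.
Difference = 313.0105 − 249.3520 = 63.6584.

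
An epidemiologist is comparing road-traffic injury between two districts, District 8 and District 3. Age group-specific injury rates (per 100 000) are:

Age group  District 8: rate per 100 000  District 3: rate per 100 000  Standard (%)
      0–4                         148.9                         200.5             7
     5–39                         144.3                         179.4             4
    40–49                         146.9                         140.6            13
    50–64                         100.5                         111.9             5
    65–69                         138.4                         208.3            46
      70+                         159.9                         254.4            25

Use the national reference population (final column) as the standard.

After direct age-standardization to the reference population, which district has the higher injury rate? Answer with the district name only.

Standard weights: 0.07, 0.04, 0.13, 0.05, 0.46, 0.25.
District 8: 0.0700×148.9 + 0.0400×144.3 + 0.1300×146.9 + 0.0500×100.5 + 0.4600×138.4 + 0.2500×159.9 = 143.9560 per 100 000.
District 3: 0.0700×200.5 + 0.0400×179.4 + 0.1300×140.6 + 0.0500×111.9 + 0.4600×208.3 + 0.2500×254.4 = 204.5020 per 100 000.

District 3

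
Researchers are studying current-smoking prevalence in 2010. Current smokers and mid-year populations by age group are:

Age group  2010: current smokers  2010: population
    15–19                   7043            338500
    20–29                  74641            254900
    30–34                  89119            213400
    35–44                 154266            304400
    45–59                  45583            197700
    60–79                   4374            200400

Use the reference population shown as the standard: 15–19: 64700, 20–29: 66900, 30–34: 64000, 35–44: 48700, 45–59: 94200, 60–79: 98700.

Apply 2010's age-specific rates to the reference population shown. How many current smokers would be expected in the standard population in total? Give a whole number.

96218

Age-specific rates per 1000 for 2010: 20.806, 292.825, 417.615, 506.787, 230.567, 21.826.
Expected current smokers = Σ (standard pop × age-specific rate ÷ 1000)
= 64700×20.806/1000 + 66900×292.825/1000 + 64000×417.615/1000 + 48700×506.787/1000 + 94200×230.567/1000 + 98700×21.826/1000
= 1346.18 + 19589.97 + 26727.35 + 24680.53 + 21719.37 + 2154.26 = 96217.66.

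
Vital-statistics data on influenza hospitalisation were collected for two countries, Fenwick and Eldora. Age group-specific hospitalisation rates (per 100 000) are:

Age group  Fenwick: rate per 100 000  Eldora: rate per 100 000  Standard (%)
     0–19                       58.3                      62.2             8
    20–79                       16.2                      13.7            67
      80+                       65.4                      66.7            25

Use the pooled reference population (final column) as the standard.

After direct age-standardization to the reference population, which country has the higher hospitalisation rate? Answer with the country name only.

Standard weights: 0.08, 0.67, 0.25.
Fenwick: 0.0800×58.3 + 0.6700×16.2 + 0.2500×65.4 = 31.8680 per 100 000.
Eldora: 0.0800×62.2 + 0.6700×13.7 + 0.2500×66.7 = 30.8300 per 100 000.

Fenwick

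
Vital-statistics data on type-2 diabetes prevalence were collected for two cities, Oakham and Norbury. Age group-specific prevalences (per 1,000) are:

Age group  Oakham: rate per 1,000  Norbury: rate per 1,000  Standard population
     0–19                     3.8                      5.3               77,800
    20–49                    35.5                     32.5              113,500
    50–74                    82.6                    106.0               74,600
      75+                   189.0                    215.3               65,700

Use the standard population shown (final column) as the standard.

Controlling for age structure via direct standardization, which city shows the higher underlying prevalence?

Standard total = 331,600; weights = 0.2346, 0.3423, 0.2250, 0.1981.
Oakham: 0.2346×3.8 + 0.3423×35.5 + 0.2250×82.6 + 0.1981×189.0 = 69.0716 per 1,000.
Norbury: 0.2346×5.3 + 0.3423×32.5 + 0.2250×106.0 + 0.1981×215.3 = 78.8718 per 1,000.

Norbury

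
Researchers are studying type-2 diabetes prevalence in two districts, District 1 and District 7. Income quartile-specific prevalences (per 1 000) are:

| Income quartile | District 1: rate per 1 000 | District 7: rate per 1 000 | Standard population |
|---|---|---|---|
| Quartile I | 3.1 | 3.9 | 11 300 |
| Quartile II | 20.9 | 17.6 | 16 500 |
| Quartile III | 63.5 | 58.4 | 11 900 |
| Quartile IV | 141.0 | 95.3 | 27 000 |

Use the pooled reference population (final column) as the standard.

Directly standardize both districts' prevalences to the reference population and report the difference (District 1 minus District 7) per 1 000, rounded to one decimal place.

Standard total = 66 700; weights = 0.1694, 0.2474, 0.1784, 0.4048.
District 1: 0.1694×3.1 + 0.2474×20.9 + 0.1784×63.5 + 0.4048×141.0 = 74.1009 per 1 000.
District 7: 0.1694×3.9 + 0.2474×17.6 + 0.1784×58.4 + 0.4048×95.3 = 54.0109 per 1 000.
Difference = 74.1009 − 54.0109 = 20.0900.

20.1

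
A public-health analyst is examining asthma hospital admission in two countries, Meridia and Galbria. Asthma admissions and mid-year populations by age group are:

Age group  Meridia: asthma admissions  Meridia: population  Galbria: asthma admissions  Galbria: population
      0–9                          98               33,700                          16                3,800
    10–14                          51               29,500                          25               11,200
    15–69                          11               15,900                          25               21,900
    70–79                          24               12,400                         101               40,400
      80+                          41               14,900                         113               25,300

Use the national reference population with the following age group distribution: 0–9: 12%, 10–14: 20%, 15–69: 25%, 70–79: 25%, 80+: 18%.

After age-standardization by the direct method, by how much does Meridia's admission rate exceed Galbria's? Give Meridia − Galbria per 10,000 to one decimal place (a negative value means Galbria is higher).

Age-specific rates per 10,000 for Meridia: 29.08, 17.29, 6.92, 19.35, 27.52.
For Galbria: 42.11, 22.32, 11.42, 25.00, 44.66.
Standard weights: 0.12, 0.20, 0.25, 0.25, 0.18.
Meridia: 0.1200×29.08 + 0.2000×17.29 + 0.2500×6.92 + 0.2500×19.35 + 0.1800×27.52 = 18.4685 per 10,000.
Galbria: 0.1200×42.11 + 0.2000×22.32 + 0.2500×11.42 + 0.2500×25.00 + 0.1800×44.66 = 26.6603 per 10,000.
Difference = 18.4685 − 26.6603 = -8.1918.

-8.2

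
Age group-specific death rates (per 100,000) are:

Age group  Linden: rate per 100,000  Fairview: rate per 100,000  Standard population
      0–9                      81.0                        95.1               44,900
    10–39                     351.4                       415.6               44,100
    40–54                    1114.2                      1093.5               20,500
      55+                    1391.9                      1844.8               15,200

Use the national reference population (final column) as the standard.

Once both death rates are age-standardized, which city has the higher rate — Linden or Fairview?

Standard total = 124,700; weights = 0.3601, 0.3536, 0.1644, 0.1219.
Linden: 0.3601×81.0 + 0.3536×351.4 + 0.1644×1114.2 + 0.1219×1391.9 = 506.2680 per 100,000.
Fairview: 0.3601×95.1 + 0.3536×415.6 + 0.1644×1093.5 + 0.1219×1844.8 = 585.8513 per 100,000.

Fairview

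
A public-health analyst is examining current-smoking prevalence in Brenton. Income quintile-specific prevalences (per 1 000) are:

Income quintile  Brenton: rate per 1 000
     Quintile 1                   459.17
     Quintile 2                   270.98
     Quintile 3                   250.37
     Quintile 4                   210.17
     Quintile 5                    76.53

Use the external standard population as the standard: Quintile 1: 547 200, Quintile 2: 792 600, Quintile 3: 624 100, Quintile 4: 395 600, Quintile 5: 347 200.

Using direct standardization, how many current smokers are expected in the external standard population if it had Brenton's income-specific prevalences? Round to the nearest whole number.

732007

Expected current smokers = Σ (standard pop × income-specific rate ÷ 1 000)
= 547 200×459.17/1 000 + 792 600×270.98/1 000 + 624 100×250.37/1 000 + 395 600×210.17/1 000 + 347 200×76.53/1 000
= 251257.82 + 214778.75 + 156255.92 + 83143.25 + 26571.22 = 732006.96.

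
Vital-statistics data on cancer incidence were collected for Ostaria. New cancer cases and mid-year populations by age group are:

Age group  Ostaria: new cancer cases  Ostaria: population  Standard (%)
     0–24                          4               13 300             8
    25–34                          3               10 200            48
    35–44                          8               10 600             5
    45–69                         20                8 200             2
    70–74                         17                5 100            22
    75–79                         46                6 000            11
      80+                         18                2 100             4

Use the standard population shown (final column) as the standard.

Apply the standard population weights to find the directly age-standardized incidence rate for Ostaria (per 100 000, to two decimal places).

217.13

Age-specific rates per 100 000 for Ostaria: 30.08, 29.41, 75.47, 243.90, 333.33, 766.67, 857.14.
Standard weights: 0.08, 0.48, 0.05, 0.02, 0.22, 0.11, 0.04.
Standardized rate: 0.0800×30.08 + 0.4800×29.41 + 0.0500×75.47 + 0.0200×243.90 + 0.2200×333.33 + 0.1100×766.67 + 0.0400×857.14 = 217.1277 per 100 000.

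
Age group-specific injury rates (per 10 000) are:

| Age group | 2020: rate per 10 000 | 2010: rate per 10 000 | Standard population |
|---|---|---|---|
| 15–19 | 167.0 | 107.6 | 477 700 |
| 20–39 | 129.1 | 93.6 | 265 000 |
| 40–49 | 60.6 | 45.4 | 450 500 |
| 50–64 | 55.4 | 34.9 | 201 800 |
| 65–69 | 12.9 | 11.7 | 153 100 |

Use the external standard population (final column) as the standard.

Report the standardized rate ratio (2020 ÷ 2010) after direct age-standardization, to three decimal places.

Standard total = 1 548 100; weights = 0.3086, 0.1712, 0.2910, 0.1304, 0.0989.
2020: 0.3086×167.0 + 0.1712×129.1 + 0.2910×60.6 + 0.1304×55.4 + 0.0989×12.9 = 99.7626 per 10 000.
2010: 0.3086×107.6 + 0.1712×93.6 + 0.2910×45.4 + 0.1304×34.9 + 0.0989×11.7 = 68.1424 per 10 000.
Ratio = 99.7626 ÷ 68.1424 = 1.46403.

1.464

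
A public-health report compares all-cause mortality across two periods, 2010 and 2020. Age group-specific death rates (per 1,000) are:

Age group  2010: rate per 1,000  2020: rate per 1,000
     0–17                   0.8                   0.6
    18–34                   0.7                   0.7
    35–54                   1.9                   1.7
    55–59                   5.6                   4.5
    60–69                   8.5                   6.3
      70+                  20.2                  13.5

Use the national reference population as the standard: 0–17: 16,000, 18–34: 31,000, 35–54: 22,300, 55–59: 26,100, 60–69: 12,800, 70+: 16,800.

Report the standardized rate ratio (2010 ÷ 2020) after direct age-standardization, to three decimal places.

1.358

Standard total = 125,000; weights = 0.1280, 0.2480, 0.1784, 0.2088, 0.1024, 0.1344.
2010: 0.1280×0.8 + 0.2480×0.7 + 0.1784×1.9 + 0.2088×5.6 + 0.1024×8.5 + 0.1344×20.2 = 5.3695 per 1,000.
2020: 0.1280×0.6 + 0.2480×0.7 + 0.1784×1.7 + 0.2088×4.5 + 0.1024×6.3 + 0.1344×13.5 = 3.9528 per 1,000.
Ratio = 5.3695 ÷ 3.9528 = 1.35841.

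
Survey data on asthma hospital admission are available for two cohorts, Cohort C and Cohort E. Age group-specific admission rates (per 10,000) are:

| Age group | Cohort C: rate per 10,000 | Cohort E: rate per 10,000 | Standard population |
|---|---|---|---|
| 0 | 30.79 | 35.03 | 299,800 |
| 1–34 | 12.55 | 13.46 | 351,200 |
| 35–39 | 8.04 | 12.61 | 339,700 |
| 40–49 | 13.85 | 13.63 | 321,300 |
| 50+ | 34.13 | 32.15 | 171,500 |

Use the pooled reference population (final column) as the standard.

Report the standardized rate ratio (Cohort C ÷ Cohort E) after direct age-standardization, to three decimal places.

0.907

Standard total = 1,483,500; weights = 0.2021, 0.2367, 0.2290, 0.2166, 0.1156.
Cohort C: 0.2021×30.79 + 0.2367×12.55 + 0.2290×8.04 + 0.2166×13.85 + 0.1156×34.13 = 17.9797 per 10,000.
Cohort E: 0.2021×35.03 + 0.2367×13.46 + 0.2290×12.61 + 0.2166×13.63 + 0.1156×32.15 = 19.8219 per 10,000.
Ratio = 17.9797 ÷ 19.8219 = 0.90706.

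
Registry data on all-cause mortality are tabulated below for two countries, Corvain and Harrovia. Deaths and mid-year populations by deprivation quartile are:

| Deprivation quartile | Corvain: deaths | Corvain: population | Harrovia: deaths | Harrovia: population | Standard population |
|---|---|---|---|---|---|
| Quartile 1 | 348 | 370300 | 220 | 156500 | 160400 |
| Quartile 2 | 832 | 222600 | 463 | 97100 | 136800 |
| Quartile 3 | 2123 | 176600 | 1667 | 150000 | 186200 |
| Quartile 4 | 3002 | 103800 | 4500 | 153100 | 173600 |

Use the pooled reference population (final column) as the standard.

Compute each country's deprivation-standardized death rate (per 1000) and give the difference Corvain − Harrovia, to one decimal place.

Deprivation-specific rates per 1000 for Corvain: 0.940, 3.738, 12.022, 28.921.
For Harrovia: 1.406, 4.768, 11.113, 29.393.
Standard total = 657000; weights = 0.2441, 0.2082, 0.2834, 0.2642.
Corvain: 0.2441×0.940 + 0.2082×3.738 + 0.2834×12.022 + 0.2642×28.921 = 12.0565 per 1000.
Harrovia: 0.2441×1.406 + 0.2082×4.768 + 0.2834×11.113 + 0.2642×29.393 = 12.2521 per 1000.
Difference = 12.0565 − 12.2521 = -0.1956.

-0.2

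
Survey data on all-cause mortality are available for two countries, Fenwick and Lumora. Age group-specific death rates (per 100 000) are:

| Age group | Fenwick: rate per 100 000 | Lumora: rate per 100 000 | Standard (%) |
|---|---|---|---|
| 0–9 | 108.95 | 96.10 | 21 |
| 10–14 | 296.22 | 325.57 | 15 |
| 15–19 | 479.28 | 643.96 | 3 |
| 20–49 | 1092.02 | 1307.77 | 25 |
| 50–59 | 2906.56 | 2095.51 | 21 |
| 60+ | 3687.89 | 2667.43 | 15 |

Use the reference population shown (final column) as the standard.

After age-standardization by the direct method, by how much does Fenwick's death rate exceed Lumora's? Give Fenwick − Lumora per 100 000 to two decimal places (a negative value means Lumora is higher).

Standard weights: 0.21, 0.15, 0.03, 0.25, 0.21, 0.15.
Fenwick: 0.2100×108.95 + 0.1500×296.22 + 0.0300×479.28 + 0.2500×1092.02 + 0.2100×2906.56 + 0.1500×3687.89 = 1518.2570 per 100 000.
Lumora: 0.2100×96.10 + 0.1500×325.57 + 0.0300×643.96 + 0.2500×1307.77 + 0.2100×2095.51 + 0.1500×2667.43 = 1255.4494 per 100 000.
Difference = 1518.2570 − 1255.4494 = 262.8076.

262.81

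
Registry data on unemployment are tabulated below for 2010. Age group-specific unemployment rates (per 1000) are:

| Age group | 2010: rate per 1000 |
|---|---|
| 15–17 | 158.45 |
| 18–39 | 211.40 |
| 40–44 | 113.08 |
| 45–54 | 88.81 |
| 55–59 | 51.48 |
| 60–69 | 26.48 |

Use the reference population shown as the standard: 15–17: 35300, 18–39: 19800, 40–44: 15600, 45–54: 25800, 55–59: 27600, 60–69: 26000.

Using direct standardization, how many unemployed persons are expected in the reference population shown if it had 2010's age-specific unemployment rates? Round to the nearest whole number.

Expected unemployed persons = Σ (standard pop × age-specific rate ÷ 1000)
= 35300×158.45/1000 + 19800×211.40/1000 + 15600×113.08/1000 + 25800×88.81/1000 + 27600×51.48/1000 + 26000×26.48/1000
= 5593.28 + 4185.72 + 1764.05 + 2291.30 + 1420.85 + 688.48 = 15943.68.

15944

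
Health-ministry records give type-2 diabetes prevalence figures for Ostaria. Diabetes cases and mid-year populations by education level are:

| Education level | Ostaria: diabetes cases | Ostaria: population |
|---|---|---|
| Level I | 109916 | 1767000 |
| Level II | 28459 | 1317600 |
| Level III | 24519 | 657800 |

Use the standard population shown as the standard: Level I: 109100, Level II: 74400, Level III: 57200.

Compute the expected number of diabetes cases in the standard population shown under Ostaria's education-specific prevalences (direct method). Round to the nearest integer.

10526

Education-specific rates per 1000 for Ostaria: 62.205, 21.599, 37.274.
Expected diabetes cases = Σ (standard pop × education-specific rate ÷ 1000)
= 109100×62.205/1000 + 74400×21.599/1000 + 57200×37.274/1000
= 6786.55 + 1606.97 + 2132.09 = 10525.61.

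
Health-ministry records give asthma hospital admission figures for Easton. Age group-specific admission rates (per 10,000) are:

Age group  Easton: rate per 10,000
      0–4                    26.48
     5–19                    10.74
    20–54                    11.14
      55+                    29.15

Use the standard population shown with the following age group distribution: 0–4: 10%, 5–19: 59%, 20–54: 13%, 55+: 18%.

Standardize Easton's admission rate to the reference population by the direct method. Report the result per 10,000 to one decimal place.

15.7

Standard weights: 0.10, 0.59, 0.13, 0.18.
Standardized rate: 0.1000×26.48 + 0.5900×10.74 + 0.1300×11.14 + 0.1800×29.15 = 15.6798 per 10,000.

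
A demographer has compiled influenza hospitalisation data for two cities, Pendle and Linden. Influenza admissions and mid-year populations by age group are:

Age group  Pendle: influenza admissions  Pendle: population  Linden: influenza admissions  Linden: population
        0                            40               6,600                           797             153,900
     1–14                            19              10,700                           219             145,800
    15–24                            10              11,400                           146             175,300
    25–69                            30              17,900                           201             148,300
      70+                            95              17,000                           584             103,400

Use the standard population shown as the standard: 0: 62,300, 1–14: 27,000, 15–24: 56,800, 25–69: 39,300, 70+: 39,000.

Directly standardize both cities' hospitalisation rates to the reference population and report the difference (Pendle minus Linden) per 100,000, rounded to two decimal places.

33.48

Age-specific rates per 100,000 for Pendle: 606.06, 177.57, 87.72, 167.60, 558.82.
For Linden: 517.87, 150.21, 83.29, 135.54, 564.80.
Standard total = 224,400; weights = 0.2776, 0.1203, 0.2531, 0.1751, 0.1738.
Pendle: 0.2776×606.06 + 0.1203×177.57 + 0.2531×87.72 + 0.1751×167.60 + 0.1738×558.82 = 338.3027 per 100,000.
Linden: 0.2776×517.87 + 0.1203×150.21 + 0.2531×83.29 + 0.1751×135.54 + 0.1738×564.80 = 304.8265 per 100,000.
Difference = 338.3027 − 304.8265 = 33.4763.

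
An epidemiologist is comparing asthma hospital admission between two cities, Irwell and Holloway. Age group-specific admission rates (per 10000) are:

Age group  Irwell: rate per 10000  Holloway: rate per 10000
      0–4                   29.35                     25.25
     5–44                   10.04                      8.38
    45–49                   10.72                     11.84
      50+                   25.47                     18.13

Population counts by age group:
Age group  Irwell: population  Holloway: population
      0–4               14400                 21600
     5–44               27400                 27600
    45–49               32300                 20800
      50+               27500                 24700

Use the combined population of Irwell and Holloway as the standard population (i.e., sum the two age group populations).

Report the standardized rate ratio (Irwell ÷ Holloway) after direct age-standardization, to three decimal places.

Combined standard total = 196300; weights = 0.1834, 0.2802, 0.2705, 0.2659.
Irwell: 0.1834×29.35 + 0.2802×10.04 + 0.2705×10.72 + 0.2659×25.47 = 17.8684 per 10000.
Holloway: 0.1834×25.25 + 0.2802×8.38 + 0.2705×11.84 + 0.2659×18.13 = 15.0025 per 10000.
Ratio = 17.8684 ÷ 15.0025 = 1.19103.

1.191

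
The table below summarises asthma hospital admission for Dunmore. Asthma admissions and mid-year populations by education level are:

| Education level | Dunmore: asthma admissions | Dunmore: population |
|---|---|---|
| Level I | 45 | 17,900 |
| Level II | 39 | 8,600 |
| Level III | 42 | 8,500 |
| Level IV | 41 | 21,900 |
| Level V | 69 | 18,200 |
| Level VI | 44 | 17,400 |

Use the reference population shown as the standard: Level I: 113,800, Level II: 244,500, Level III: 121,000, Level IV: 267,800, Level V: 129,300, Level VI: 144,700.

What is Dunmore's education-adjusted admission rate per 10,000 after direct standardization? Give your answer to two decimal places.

Education-specific rates per 10,000 for Dunmore: 25.14, 45.35, 49.41, 18.72, 37.91, 25.29.
Standard total = 1,021,100; weights = 0.1114, 0.2394, 0.1185, 0.2623, 0.1266, 0.1417.
Standardized rate: 0.1114×25.14 + 0.2394×45.35 + 0.1185×49.41 + 0.2623×18.72 + 0.1266×37.91 + 0.1417×25.29 = 32.8099 per 10,000.

32.81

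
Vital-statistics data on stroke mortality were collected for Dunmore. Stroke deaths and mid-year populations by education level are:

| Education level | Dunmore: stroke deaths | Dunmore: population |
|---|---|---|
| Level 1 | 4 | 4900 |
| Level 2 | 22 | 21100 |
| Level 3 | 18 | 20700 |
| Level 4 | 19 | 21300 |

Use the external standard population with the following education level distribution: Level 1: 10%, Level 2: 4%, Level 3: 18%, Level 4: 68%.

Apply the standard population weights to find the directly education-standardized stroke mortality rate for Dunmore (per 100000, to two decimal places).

88.64

Education-specific rates per 100000 for Dunmore: 81.63, 104.27, 86.96, 89.20.
Standard weights: 0.10, 0.04, 0.18, 0.68.
Standardized rate: 0.1000×81.63 + 0.0400×104.27 + 0.1800×86.96 + 0.6800×89.20 = 88.6433 per 100000.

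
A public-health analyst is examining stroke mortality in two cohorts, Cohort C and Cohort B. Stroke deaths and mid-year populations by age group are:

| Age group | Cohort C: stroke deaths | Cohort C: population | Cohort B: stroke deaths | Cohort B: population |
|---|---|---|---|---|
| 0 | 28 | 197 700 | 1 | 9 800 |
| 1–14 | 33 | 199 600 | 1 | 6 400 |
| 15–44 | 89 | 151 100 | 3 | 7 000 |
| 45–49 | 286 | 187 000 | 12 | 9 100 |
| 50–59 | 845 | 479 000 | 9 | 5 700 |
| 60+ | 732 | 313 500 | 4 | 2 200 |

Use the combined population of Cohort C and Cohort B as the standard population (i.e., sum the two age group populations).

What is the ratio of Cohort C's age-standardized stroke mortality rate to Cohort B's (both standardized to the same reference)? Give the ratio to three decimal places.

1.192

Age-specific rates per 100 000 for Cohort C: 14.16, 16.53, 58.90, 152.94, 176.41, 233.49.
For Cohort B: 10.20, 15.62, 42.86, 131.87, 157.89, 181.82.
Combined standard total = 1 568 100; weights = 0.1323, 0.1314, 0.1008, 0.1251, 0.3091, 0.2013.
Cohort C: 0.1323×14.16 + 0.1314×16.53 + 0.1008×58.90 + 0.1251×152.94 + 0.3091×176.41 + 0.2013×233.49 = 130.6472 per 100 000.
Cohort B: 0.1323×10.20 + 0.1314×15.62 + 0.1008×42.86 + 0.1251×131.87 + 0.3091×157.89 + 0.2013×181.82 = 109.6249 per 100 000.
Ratio = 130.6472 ÷ 109.6249 = 1.19177.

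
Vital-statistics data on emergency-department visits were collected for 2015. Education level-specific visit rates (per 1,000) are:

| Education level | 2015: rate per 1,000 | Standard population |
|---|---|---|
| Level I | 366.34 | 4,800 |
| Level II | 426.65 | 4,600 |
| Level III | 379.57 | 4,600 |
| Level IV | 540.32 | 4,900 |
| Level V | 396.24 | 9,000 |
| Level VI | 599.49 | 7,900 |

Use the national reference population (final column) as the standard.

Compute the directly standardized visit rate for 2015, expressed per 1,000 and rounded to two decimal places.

Standard total = 35,800; weights = 0.1341, 0.1285, 0.1285, 0.1369, 0.2514, 0.2207.
Standardized rate: 0.1341×366.34 + 0.1285×426.65 + 0.1285×379.57 + 0.1369×540.32 + 0.2514×396.24 + 0.2207×599.49 = 458.5682 per 1,000.

458.57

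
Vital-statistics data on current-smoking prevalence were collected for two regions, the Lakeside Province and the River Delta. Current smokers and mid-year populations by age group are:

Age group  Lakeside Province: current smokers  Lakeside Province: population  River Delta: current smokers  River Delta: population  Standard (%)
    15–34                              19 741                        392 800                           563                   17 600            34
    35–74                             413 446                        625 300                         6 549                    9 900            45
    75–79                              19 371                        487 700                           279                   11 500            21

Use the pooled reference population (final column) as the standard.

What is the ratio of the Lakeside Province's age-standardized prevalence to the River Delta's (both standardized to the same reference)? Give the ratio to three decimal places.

Age-specific rates per 1 000 for the Lakeside Province: 50.257, 661.196, 39.719.
For the River Delta: 31.989, 661.515, 24.261.
Standard weights: 0.34, 0.45, 0.21.
The Lakeside Province: 0.3400×50.257 + 0.4500×661.196 + 0.2100×39.719 = 322.9667 per 1 000.
The River Delta: 0.3400×31.989 + 0.4500×661.515 + 0.2100×24.261 = 313.6527 per 1 000.
Ratio = 322.9667 ÷ 313.6527 = 1.02970.

1.030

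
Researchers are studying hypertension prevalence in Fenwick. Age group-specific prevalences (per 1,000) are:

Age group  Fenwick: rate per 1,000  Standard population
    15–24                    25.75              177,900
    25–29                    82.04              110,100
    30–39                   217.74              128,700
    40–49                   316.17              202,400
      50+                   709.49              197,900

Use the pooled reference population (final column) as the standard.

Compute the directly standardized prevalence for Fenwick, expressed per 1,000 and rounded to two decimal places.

301.15

Standard total = 817,000; weights = 0.2177, 0.1348, 0.1575, 0.2477, 0.2422.
Standardized rate: 0.2177×25.75 + 0.1348×82.04 + 0.1575×217.74 + 0.2477×316.17 + 0.2422×709.49 = 301.1475 per 1,000.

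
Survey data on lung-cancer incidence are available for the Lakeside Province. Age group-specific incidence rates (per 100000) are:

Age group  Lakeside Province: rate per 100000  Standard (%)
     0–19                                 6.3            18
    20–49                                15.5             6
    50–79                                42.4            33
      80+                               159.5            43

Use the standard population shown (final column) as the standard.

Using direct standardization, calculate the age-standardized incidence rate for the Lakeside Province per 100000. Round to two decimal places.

84.64

Standard weights: 0.18, 0.06, 0.33, 0.43.
Standardized rate: 0.1800×6.3 + 0.0600×15.5 + 0.3300×42.4 + 0.4300×159.5 = 84.6410 per 100000.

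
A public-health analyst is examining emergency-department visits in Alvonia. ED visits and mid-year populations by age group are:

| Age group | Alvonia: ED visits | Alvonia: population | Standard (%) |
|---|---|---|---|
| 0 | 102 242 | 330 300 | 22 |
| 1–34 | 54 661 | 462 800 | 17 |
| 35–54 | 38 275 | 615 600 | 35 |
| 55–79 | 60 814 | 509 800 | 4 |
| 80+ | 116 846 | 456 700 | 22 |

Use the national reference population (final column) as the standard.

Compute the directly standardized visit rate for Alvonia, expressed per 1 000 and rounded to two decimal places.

171.00

Age-specific rates per 1 000 for Alvonia: 309.543, 118.109, 62.175, 119.290, 255.848.
Standard weights: 0.22, 0.17, 0.35, 0.04, 0.22.
Standardized rate: 0.2200×309.543 + 0.1700×118.109 + 0.3500×62.175 + 0.0400×119.290 + 0.2200×255.848 = 170.9976 per 1 000.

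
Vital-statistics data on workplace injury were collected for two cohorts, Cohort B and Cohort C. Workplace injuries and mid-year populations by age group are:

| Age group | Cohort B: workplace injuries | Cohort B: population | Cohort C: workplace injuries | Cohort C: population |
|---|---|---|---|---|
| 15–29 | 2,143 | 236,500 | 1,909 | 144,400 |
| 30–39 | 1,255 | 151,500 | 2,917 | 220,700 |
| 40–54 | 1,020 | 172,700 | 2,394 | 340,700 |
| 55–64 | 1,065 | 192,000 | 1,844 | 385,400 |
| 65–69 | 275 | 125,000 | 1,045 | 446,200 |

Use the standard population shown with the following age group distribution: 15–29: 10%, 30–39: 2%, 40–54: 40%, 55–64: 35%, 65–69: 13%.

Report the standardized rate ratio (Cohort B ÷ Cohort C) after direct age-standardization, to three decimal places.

Age-specific rates per 10,000 for Cohort B: 90.61, 82.84, 59.06, 55.47, 22.00.
For Cohort C: 132.20, 132.17, 70.27, 47.85, 23.42.
Standard weights: 0.10, 0.02, 0.40, 0.35, 0.13.
Cohort B: 0.1000×90.61 + 0.0200×82.84 + 0.4000×59.06 + 0.3500×55.47 + 0.1300×22.00 = 56.6169 per 10,000.
Cohort C: 0.1000×132.20 + 0.0200×132.17 + 0.4000×70.27 + 0.3500×47.85 + 0.1300×23.42 = 63.7613 per 10,000.
Ratio = 56.6169 ÷ 63.7613 = 0.88795.

0.888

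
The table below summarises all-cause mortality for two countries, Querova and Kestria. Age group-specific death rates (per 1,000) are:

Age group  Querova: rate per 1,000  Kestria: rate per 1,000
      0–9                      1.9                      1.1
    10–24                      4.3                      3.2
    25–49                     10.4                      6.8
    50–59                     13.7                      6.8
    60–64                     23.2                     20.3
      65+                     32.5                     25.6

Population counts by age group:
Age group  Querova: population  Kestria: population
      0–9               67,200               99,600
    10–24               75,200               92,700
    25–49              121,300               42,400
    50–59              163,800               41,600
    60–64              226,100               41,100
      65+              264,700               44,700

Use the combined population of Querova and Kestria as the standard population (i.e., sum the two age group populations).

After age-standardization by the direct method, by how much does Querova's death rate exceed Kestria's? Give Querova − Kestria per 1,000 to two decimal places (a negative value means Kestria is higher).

Combined standard total = 1,280,400; weights = 0.1303, 0.1311, 0.1279, 0.1604, 0.2087, 0.2416.
Querova: 0.1303×1.9 + 0.1311×4.3 + 0.1279×10.4 + 0.1604×13.7 + 0.2087×23.2 + 0.2416×32.5 = 17.0337 per 1,000.
Kestria: 0.1303×1.1 + 0.1311×3.2 + 0.1279×6.8 + 0.1604×6.8 + 0.2087×20.3 + 0.2416×25.6 = 12.9455 per 1,000.
Difference = 17.0337 − 12.9455 = 4.0881.

4.09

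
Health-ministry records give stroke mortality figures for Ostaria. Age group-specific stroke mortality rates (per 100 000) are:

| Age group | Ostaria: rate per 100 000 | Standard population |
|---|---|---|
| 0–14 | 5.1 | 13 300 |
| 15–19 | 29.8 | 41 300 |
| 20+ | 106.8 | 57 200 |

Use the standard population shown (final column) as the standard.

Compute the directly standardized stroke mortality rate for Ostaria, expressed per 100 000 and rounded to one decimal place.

66.3

Standard total = 111 800; weights = 0.1190, 0.3694, 0.5116.
Standardized rate: 0.1190×5.1 + 0.3694×29.8 + 0.5116×106.8 = 66.2570 per 100 000.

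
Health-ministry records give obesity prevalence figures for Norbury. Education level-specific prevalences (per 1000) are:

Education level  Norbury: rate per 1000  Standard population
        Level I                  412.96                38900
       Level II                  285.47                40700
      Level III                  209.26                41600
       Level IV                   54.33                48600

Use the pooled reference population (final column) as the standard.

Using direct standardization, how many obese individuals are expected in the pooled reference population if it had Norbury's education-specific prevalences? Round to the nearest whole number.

Expected obese individuals = Σ (standard pop × education-specific rate ÷ 1000)
= 38900×412.96/1000 + 40700×285.47/1000 + 41600×209.26/1000 + 48600×54.33/1000
= 16064.14 + 11618.63 + 8705.22 + 2640.44 = 39028.43.

39028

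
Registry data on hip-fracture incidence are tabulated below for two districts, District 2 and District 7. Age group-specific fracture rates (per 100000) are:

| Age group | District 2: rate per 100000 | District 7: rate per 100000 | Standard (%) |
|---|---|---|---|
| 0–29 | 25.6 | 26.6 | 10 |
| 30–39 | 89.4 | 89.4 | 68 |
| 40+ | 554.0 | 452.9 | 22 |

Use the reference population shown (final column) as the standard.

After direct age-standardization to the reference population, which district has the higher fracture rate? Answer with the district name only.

District 2

Standard weights: 0.10, 0.68, 0.22.
District 2: 0.1000×25.6 + 0.6800×89.4 + 0.2200×554.0 = 185.2320 per 100000.
District 7: 0.1000×26.6 + 0.6800×89.4 + 0.2200×452.9 = 163.0900 per 100000.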